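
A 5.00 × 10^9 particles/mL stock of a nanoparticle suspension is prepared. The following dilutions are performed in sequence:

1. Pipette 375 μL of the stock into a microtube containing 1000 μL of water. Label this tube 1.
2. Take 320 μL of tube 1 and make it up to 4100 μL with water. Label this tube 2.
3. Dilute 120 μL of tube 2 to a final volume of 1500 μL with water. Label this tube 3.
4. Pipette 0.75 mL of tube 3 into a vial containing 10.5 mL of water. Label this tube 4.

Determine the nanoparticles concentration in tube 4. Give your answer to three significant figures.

5.68 × 10^5 particles/mL

Step 1: 375 μL + 1000 μL = 1375 μL total → factor 1375/375 = 3.6667
Step 2: 320 μL brought to 4100 μL → factor 4100/320 = 12.812
Step 3: 120 μL brought to 1500 μL → factor 1500/120 = 12.5
Step 4: 0.75 mL + 10.5 mL = 11.25 mL total → factor 11.25/0.75 = 15
Overall dilution factor = 3.6667 × 12.812 × 12.5 × 15 = 8808.6
Final = 5.00 × 10^9 particles/mL / 8808.6 = 5.68 × 10^5 particles/mL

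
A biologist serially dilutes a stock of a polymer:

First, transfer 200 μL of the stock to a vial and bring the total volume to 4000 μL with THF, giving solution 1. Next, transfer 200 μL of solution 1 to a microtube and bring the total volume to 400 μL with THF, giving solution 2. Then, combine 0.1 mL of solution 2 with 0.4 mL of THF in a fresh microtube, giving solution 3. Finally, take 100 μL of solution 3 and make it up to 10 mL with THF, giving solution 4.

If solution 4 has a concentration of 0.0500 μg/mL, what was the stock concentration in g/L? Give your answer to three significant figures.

Step 1: 200 μL brought to 4000 μL → factor 4000/200 = 20
Step 2: 200 μL brought to 400 μL → factor 400/200 = 2
Step 3: 0.1 mL + 0.4 mL = 0.5 mL total → factor 0.5/0.1 = 5
Step 4: 100 μL brought to 10 mL → factor 10000/100 = 100
Overall dilution factor = 20 × 2 × 5 × 100 = 20000
Stock = 0.0500 μg/mL × 20000 = 1000 μg/mL = 1.00 g/L

1.00 g/L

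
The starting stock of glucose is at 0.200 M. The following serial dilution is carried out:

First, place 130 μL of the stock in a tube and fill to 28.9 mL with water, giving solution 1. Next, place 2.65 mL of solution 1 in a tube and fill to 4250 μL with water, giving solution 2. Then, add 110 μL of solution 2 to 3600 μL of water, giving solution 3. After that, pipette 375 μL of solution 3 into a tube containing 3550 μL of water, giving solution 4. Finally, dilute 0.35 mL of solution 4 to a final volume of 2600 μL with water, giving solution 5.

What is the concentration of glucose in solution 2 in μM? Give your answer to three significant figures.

561 μM

Step 1: 130 μL brought to 28.9 mL → factor 28900/130 = 222.31
Step 2: 2.65 mL brought to 4250 μL → factor 4.25/2.65 = 1.6038
Dilution factor through solution 2 = 222.31 × 1.6038 = 356.53
[solution 2] = 0.200 M / 356.53 = 0.0005610 M = 561 μM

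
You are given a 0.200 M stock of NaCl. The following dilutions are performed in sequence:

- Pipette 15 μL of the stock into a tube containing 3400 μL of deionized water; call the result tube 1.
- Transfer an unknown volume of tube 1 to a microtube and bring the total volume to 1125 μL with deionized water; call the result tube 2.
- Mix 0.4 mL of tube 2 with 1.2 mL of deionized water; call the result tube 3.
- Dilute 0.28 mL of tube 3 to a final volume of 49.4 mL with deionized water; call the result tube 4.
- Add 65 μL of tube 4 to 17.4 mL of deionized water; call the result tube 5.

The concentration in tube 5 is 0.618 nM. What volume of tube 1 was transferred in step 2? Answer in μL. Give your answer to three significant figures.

150 μL

Step 1: 15 μL + 3400 μL = 3415 μL total → factor 3415/15 = 227.67
Step 2: v brought to 1125 μL → factor = 1125 μL/v
Step 3: 0.4 mL + 1.2 mL = 1.6 mL total → factor 1.6/0.4 = 4
Step 4: 0.28 mL brought to 49.4 mL → factor 49.4/0.28 = 176.43
Step 5: 65 μL + 17.4 mL = 17465 μL total → factor 17465/65 = 268.69
Product of known-step factors = 4.317 × 10^7
Overall factor = 0.200 M / (0.618 nM) = 3.2362 × 10^8
Step-2 factor = 3.2362 × 10^8 / 4.317 × 10^7 = 7.4965
v = 1125 μL / 7.4965 = 150 μL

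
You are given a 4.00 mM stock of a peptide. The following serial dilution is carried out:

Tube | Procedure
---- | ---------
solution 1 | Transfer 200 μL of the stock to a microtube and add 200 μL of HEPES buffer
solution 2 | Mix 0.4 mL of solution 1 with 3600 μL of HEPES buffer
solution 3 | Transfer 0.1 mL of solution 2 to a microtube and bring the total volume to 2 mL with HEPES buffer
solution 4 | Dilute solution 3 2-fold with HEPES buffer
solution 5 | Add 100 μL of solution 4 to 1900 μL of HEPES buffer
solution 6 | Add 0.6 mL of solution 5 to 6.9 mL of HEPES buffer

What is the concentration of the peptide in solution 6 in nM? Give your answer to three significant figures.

20.0 nM

Step 1: 200 μL + 200 μL = 400 μL total → factor 400/200 = 2
Step 2: 0.4 mL + 3600 μL = 4 mL total → factor 4/0.4 = 10
Step 3: 0.1 mL brought to 2 mL → factor 2/0.1 = 20
Step 4: 2-fold → factor 2
Step 5: 100 μL + 1900 μL = 2000 μL total → factor 2000/100 = 20
Step 6: 0.6 mL + 6.9 mL = 7.5 mL total → factor 7.5/0.6 = 12.5
Overall dilution factor = 2 × 10 × 20 × 2 × 20 × 12.5 = 2 × 10^5
Final = 4.00 mM / 2 × 10^5 = 2.000 × 10^-5 mM = 20.0 nM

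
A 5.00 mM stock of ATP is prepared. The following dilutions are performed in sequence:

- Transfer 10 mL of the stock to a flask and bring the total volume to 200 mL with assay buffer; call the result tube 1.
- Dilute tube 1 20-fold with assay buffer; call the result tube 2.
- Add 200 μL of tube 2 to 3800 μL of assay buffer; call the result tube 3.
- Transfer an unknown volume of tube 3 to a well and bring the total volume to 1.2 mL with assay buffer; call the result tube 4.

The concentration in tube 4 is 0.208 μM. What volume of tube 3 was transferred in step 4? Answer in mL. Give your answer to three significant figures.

0.399 mL

Step 1: 10 mL brought to 200 mL → factor 200/10 = 20
Step 2: 20-fold → factor 20
Step 3: 200 μL + 3800 μL = 4000 μL total → factor 4000/200 = 20
Step 4: v brought to 1.2 mL → factor = 1.2 mL/v
Product of known-step factors = 8000
Overall factor = 5.00 mM / (0.208 μM) = 24038
Step-4 factor = 24038 / 8000 = 3.0048
v = 1.2 mL / 3.0048 = 0.399 mL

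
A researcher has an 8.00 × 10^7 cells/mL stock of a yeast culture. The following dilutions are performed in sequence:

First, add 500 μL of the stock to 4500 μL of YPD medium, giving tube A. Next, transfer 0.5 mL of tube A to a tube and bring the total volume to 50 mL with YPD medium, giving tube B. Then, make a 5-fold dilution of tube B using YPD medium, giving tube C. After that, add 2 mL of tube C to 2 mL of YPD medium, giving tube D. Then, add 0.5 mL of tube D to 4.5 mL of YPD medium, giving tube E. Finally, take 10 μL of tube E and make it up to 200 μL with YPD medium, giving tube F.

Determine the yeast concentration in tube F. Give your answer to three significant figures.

40.0 cells/mL

Step 1: 500 μL + 4500 μL = 5000 μL total → factor 5000/500 = 10
Step 2: 0.5 mL brought to 50 mL → factor 50/0.5 = 100
Step 3: 5-fold → factor 5
Step 4: 2 mL + 2 mL = 4 mL total → factor 4/2 = 2
Step 5: 0.5 mL + 4.5 mL = 5 mL total → factor 5/0.5 = 10
Step 6: 10 μL brought to 200 μL → factor 200/10 = 20
Overall dilution factor = 10 × 100 × 5 × 2 × 10 × 20 = 2 × 10^6
Final = 8.00 × 10^7 cells/mL / 2 × 10^6 = 40.0 cells/mL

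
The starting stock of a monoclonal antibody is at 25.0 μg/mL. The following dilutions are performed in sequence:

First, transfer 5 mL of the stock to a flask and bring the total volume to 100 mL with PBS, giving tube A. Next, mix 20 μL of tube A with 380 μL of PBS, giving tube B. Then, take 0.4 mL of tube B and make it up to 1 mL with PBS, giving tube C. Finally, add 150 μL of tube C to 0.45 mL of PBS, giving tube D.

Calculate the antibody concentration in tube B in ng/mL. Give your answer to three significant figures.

62.5 ng/mL

Step 1: 5 mL brought to 100 mL → factor 100/5 = 20
Step 2: 20 μL + 380 μL = 400 μL total → factor 400/20 = 20
Dilution factor through tube B = 20 × 20 = 400
[tube B] = 25.0 μg/mL / 400 = 0.06250 μg/mL = 62.5 ng/mL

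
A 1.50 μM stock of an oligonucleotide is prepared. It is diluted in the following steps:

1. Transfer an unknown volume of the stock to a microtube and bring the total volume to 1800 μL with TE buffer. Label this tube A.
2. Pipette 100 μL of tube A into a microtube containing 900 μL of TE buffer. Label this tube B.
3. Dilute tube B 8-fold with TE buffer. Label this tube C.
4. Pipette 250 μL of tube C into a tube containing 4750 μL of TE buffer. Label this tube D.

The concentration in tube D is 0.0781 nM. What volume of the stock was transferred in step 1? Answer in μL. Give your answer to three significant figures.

150 μL

Step 1: v brought to 1800 μL → factor = 1800 μL/v
Step 2: 100 μL + 900 μL = 1000 μL total → factor 1000/100 = 10
Step 3: 8-fold → factor 8
Step 4: 250 μL + 4750 μL = 5000 μL total → factor 5000/250 = 20
Product of known-step factors = 1600
Overall factor = 1.50 μM / (0.0781 nM) = 19206
Step-1 factor = 19206 / 1600 = 12.004
v = 1800 μL / 12.004 = 150 μL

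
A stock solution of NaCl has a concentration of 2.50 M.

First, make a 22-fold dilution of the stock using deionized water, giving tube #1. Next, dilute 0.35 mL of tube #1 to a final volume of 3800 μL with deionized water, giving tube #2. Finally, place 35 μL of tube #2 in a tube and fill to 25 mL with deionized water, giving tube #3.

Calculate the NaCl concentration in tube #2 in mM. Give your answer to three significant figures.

10.5 mM

Step 1: 22-fold → factor 22
Step 2: 0.35 mL brought to 3800 μL → factor 3.8/0.35 = 10.857
Dilution factor through tube #2 = 22 × 10.857 = 238.86
[tube #2] = 2.50 M / 238.86 = 0.01047 M = 10.5 mM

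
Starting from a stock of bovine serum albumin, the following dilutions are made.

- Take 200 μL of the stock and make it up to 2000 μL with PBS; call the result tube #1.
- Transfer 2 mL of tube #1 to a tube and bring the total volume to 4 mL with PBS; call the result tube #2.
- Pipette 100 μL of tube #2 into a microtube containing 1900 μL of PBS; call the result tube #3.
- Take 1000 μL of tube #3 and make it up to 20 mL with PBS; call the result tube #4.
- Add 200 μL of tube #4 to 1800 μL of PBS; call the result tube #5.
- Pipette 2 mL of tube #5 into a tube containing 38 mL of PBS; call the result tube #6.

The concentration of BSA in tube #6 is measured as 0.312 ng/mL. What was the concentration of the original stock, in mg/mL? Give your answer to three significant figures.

Step 1: 200 μL brought to 2000 μL → factor 2000/200 = 10
Step 2: 2 mL brought to 4 mL → factor 4/2 = 2
Step 3: 100 μL + 1900 μL = 2000 μL total → factor 2000/100 = 20
Step 4: 1000 μL brought to 20 mL → factor 20000/1000 = 20
Step 5: 200 μL + 1800 μL = 2000 μL total → factor 2000/200 = 10
Step 6: 2 mL + 38 mL = 40 mL total → factor 40/2 = 20
Overall dilution factor = 10 × 2 × 20 × 20 × 10 × 20 = 1.6 × 10^6
Stock = 0.312 ng/mL × 1.6 × 10^6 = 4.992 × 10^5 ng/mL = 0.499 mg/mL

0.499 mg/mL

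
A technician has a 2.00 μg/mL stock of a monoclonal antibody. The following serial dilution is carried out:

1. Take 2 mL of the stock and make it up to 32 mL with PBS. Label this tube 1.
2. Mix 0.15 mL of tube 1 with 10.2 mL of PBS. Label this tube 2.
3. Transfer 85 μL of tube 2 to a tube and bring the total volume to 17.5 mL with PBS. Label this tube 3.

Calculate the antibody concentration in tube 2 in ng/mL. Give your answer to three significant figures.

Step 1: 2 mL brought to 32 mL → factor 32/2 = 16
Step 2: 0.15 mL + 10.2 mL = 10.35 mL total → factor 10.35/0.15 = 69
Dilution factor through tube 2 = 16 × 69 = 1104
[tube 2] = 2.00 μg/mL / 1104 = 0.001812 μg/mL = 1.81 ng/mL

1.81 ng/mL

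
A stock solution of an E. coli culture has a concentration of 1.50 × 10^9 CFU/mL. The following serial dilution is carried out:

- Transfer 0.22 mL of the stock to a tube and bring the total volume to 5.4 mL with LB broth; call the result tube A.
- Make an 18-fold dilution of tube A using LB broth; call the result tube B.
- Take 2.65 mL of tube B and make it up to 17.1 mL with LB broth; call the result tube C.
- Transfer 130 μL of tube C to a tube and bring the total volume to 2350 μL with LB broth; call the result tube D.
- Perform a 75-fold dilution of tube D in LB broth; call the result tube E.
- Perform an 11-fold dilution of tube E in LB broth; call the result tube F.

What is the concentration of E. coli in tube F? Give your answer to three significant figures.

35.3 CFU/mL

Step 1: 0.22 mL brought to 5.4 mL → factor 5.4/0.22 = 24.545
Step 2: 18-fold → factor 18
Step 3: 2.65 mL brought to 17.1 mL → factor 17.1/2.65 = 6.4528
Step 4: 130 μL brought to 2350 μL → factor 2350/130 = 18.077
Step 5: 75-fold → factor 75
Step 6: 11-fold → factor 11
Overall dilution factor = 24.545 × 18 × 6.4528 × 18.077 × 75 × 11 = 4.2518 × 10^7
Final = 1.50 × 10^9 CFU/mL / 4.2518 × 10^7 = 35.3 CFU/mL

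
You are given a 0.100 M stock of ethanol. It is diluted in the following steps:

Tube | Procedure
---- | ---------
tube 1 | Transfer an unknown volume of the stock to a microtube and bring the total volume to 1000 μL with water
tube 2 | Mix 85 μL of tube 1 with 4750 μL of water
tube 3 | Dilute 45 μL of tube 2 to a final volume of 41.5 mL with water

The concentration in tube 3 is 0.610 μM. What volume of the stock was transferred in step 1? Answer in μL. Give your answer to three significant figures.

Step 1: v brought to 1000 μL → factor = 1000 μL/v
Step 2: 85 μL + 4750 μL = 4835 μL total → factor 4835/85 = 56.882
Step 3: 45 μL brought to 41.5 mL → factor 41500/45 = 922.22
Product of known-step factors = 52458
Overall factor = 0.100 M / (0.610 μM) = 1.6393 × 10^5
Step-1 factor = 1.6393 × 10^5 / 52458 = 3.1251
v = 1000 μL / 3.1251 = 320 μL

320 μL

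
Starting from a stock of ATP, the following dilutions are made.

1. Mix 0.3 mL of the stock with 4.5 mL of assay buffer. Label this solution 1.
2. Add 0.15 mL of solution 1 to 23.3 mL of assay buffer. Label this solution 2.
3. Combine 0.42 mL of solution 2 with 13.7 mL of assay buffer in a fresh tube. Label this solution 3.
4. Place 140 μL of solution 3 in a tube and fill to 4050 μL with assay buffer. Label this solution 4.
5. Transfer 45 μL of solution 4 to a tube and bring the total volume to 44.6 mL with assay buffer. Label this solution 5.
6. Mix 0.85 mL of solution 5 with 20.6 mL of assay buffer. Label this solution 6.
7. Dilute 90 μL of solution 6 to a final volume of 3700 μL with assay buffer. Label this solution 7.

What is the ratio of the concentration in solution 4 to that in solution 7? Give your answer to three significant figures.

Step 1: 0.3 mL + 4.5 mL = 4.8 mL total → factor 4.8/0.3 = 16
Step 2: 0.15 mL + 23.3 mL = 23.45 mL total → factor 23.45/0.15 = 156.33
Step 3: 0.42 mL + 13.7 mL = 14.12 mL total → factor 14.12/0.42 = 33.619
Step 4: 140 μL brought to 4050 μL → factor 4050/140 = 28.929
Step 5: 45 μL brought to 44.6 mL → factor 44600/45 = 991.11
Step 6: 0.85 mL + 20.6 mL = 21.45 mL total → factor 21.45/0.85 = 25.235
Step 7: 90 μL brought to 3700 μL → factor 3700/90 = 41.111
Dilution factor to solution 4 = 2.4327 × 10^6; to solution 7 = 2.5013 × 10^12
[solution 4]/[solution 7] = (factor to solution 7)/(factor to solution 4) = 2.5013 × 10^12/2.4327 × 10^6 = 1.03 × 10^6

1.03 × 10^6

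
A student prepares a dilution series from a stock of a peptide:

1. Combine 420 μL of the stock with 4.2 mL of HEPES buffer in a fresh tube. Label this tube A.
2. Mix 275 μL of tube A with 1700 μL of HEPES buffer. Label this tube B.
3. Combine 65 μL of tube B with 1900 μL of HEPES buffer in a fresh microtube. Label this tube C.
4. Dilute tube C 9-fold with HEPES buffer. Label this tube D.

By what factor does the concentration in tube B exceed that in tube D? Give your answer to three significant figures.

Step 1: 420 μL + 4.2 mL = 4620 μL total → factor 4620/420 = 11
Step 2: 275 μL + 1700 μL = 1975 μL total → factor 1975/275 = 7.1818
Step 3: 65 μL + 1900 μL = 1965 μL total → factor 1965/65 = 30.231
Step 4: 9-fold → factor 9
Dilution factor to tube B = 79; to tube D = 21494
[tube B]/[tube D] = (factor to tube D)/(factor to tube B) = 21494/79 = 272

272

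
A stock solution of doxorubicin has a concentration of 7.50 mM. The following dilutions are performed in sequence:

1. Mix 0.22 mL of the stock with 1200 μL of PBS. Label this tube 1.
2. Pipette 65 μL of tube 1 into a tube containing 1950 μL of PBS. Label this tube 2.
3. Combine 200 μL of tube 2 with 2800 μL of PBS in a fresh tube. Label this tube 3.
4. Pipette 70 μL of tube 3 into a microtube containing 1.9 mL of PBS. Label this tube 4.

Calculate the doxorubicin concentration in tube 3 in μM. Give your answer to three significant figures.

2.50 μM

Step 1: 0.22 mL + 1200 μL = 1.42 mL total → factor 1.42/0.22 = 6.4545
Step 2: 65 μL + 1950 μL = 2015 μL total → factor 2015/65 = 31
Step 3: 200 μL + 2800 μL = 3000 μL total → factor 3000/200 = 15
Dilution factor through tube 3 = 6.4545 × 31 × 15 = 3001.4
[tube 3] = 7.50 mM / 3001.4 = 0.002499 mM = 2.50 μM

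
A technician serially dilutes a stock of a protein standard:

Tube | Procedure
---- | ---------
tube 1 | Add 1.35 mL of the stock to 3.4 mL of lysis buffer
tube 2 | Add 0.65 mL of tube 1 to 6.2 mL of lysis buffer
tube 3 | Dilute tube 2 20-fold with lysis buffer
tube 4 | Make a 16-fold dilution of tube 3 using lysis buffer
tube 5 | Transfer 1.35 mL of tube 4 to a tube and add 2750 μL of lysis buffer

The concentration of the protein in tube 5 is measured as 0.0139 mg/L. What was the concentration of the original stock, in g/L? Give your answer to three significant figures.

0.501 g/L

Step 1: 1.35 mL + 3.4 mL = 4.75 mL total → factor 4.75/1.35 = 3.5185
Step 2: 0.65 mL + 6.2 mL = 6.85 mL total → factor 6.85/0.65 = 10.538
Step 3: 20-fold → factor 20
Step 4: 16-fold → factor 16
Step 5: 1.35 mL + 2750 μL = 4.1 mL total → factor 4.1/1.35 = 3.037
Overall dilution factor = 3.5185 × 10.538 × 20 × 16 × 3.037 = 36036
Stock = 0.0139 mg/L × 36036 = 500.9 mg/L = 0.501 g/L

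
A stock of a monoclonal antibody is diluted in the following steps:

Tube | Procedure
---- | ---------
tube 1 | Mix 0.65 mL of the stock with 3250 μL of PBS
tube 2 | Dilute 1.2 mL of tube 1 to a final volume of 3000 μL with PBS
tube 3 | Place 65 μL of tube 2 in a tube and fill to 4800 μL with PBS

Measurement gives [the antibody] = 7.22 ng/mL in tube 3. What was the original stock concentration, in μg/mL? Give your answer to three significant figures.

Step 1: 0.65 mL + 3250 μL = 3.9 mL total → factor 3.9/0.65 = 6
Step 2: 1.2 mL brought to 3000 μL → factor 3/1.2 = 2.5
Step 3: 65 μL brought to 4800 μL → factor 4800/65 = 73.846
Overall dilution factor = 6 × 2.5 × 73.846 = 1107.7
Stock = 7.22 ng/mL × 1107.7 = 7998 ng/mL = 8.00 μg/mL

8.00 μg/mL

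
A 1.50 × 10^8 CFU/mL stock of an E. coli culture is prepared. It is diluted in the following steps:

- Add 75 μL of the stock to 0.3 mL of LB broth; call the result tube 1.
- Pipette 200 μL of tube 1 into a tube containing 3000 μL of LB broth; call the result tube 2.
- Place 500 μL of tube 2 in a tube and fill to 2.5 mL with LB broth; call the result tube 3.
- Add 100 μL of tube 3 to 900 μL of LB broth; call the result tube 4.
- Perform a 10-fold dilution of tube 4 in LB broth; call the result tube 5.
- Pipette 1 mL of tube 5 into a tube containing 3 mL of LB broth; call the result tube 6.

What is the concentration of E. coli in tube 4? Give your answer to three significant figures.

Step 1: 75 μL + 0.3 mL = 375 μL total → factor 375/75 = 5
Step 2: 200 μL + 3000 μL = 3200 μL total → factor 3200/200 = 16
Step 3: 500 μL brought to 2.5 mL → factor 2500/500 = 5
Step 4: 100 μL + 900 μL = 1000 μL total → factor 1000/100 = 10
Dilution factor through tube 4 = 5 × 16 × 5 × 10 = 4000
[tube 4] = 1.50 × 10^8 CFU/mL / 4000 = 3.75 × 10^4 CFU/mL

3.75 × 10^4 CFU/mL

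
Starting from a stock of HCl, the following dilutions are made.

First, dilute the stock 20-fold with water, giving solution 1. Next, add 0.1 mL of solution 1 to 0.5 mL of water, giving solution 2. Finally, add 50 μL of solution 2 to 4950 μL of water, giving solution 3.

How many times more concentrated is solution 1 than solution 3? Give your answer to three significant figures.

Step 1: 20-fold → factor 20
Step 2: 0.1 mL + 0.5 mL = 0.6 mL total → factor 0.6/0.1 = 6
Step 3: 50 μL + 4950 μL = 5000 μL total → factor 5000/50 = 100
Dilution factor to solution 1 = 20; to solution 3 = 12000
[solution 1]/[solution 3] = (factor to solution 3)/(factor to solution 1) = 12000/20 = 600

600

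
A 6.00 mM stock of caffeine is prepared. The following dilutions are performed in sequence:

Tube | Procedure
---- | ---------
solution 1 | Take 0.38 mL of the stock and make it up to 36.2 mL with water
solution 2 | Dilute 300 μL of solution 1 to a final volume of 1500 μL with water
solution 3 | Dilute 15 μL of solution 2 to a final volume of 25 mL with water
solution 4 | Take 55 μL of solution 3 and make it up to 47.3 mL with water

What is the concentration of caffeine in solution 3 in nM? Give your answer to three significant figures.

7.56 nM

Step 1: 0.38 mL brought to 36.2 mL → factor 36.2/0.38 = 95.263
Step 2: 300 μL brought to 1500 μL → factor 1500/300 = 5
Step 3: 15 μL brought to 25 mL → factor 25000/15 = 1666.7
Dilution factor through solution 3 = 95.263 × 5 × 1666.7 = 7.9386 × 10^5
[solution 3] = 6.00 mM / 7.9386 × 10^5 = 7.558 × 10^-6 mM = 7.56 nM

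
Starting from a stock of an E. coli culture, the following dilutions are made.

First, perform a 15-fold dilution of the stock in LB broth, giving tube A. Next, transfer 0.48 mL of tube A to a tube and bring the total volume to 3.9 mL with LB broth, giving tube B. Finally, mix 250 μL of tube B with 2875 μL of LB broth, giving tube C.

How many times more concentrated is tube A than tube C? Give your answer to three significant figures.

102

Step 1: 15-fold → factor 15
Step 2: 0.48 mL brought to 3.9 mL → factor 3.9/0.48 = 8.125
Step 3: 250 μL + 2875 μL = 3125 μL total → factor 3125/250 = 12.5
Dilution factor to tube A = 15; to tube C = 1523.4
[tube A]/[tube C] = (factor to tube C)/(factor to tube A) = 1523.4/15 = 102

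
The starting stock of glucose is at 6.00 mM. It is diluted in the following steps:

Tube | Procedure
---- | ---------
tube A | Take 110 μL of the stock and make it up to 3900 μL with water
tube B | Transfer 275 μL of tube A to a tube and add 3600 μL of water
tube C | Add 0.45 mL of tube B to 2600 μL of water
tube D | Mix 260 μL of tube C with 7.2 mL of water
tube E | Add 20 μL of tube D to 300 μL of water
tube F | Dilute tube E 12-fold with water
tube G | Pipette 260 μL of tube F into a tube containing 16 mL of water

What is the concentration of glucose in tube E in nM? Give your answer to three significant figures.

3.86 nM

Step 1: 110 μL brought to 3900 μL → factor 3900/110 = 35.455
Step 2: 275 μL + 3600 μL = 3875 μL total → factor 3875/275 = 14.091
Step 3: 0.45 mL + 2600 μL = 3.05 mL total → factor 3.05/0.45 = 6.7778
Step 4: 260 μL + 7.2 mL = 7460 μL total → factor 7460/260 = 28.692
Step 5: 20 μL + 300 μL = 320 μL total → factor 320/20 = 16
Dilution factor through tube E = 35.455 × 14.091 × 6.7778 × 28.692 × 16 = 1.5545 × 10^6
[tube E] = 6.00 mM / 1.5545 × 10^6 = 3.860 × 10^-6 mM = 3.86 nM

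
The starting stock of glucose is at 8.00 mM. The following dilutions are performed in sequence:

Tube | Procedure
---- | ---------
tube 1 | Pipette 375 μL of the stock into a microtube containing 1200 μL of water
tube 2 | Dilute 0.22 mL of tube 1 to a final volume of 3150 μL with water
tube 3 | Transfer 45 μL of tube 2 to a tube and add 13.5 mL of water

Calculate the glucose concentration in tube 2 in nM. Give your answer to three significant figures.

1.33 × 10^5 nM

Step 1: 375 μL + 1200 μL = 1575 μL total → factor 1575/375 = 4.2
Step 2: 0.22 mL brought to 3150 μL → factor 3.15/0.22 = 14.318
Dilution factor through tube 2 = 4.2 × 14.318 = 60.136
[tube 2] = 8.00 mM / 60.136 = 0.1330 mM = 1.33 × 10^5 nM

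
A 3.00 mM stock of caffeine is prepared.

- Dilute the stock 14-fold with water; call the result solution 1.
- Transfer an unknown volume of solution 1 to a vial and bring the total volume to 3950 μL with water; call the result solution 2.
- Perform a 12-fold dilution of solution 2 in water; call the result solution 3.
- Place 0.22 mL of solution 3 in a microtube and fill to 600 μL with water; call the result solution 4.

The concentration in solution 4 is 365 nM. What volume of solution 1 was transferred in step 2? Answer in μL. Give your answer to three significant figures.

Step 1: 14-fold → factor 14
Step 2: v brought to 3950 μL → factor = 3950 μL/v
Step 3: 12-fold → factor 12
Step 4: 0.22 mL brought to 600 μL → factor 0.6/0.22 = 2.7273
Product of known-step factors = 458.18
Overall factor = 3.00 mM / (365 nM) = 8219.2
Step-2 factor = 8219.2 / 458.18 = 17.939
v = 3950 μL / 17.939 = 220 μL

220 μL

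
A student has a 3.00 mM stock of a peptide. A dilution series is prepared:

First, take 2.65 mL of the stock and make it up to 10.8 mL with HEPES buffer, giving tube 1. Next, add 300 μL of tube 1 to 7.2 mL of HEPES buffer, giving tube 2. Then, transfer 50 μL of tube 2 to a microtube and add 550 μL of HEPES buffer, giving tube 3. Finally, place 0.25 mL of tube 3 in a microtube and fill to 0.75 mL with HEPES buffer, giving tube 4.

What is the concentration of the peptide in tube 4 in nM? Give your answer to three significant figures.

Step 1: 2.65 mL brought to 10.8 mL → factor 10.8/2.65 = 4.0755
Step 2: 300 μL + 7.2 mL = 7500 μL total → factor 7500/300 = 25
Step 3: 50 μL + 550 μL = 600 μL total → factor 600/50 = 12
Step 4: 0.25 mL brought to 0.75 mL → factor 0.75/0.25 = 3
Overall dilution factor = 4.0755 × 25 × 12 × 3 = 3667.9
Final = 3.00 mM / 3667.9 = 0.0008179 mM = 818 nM

818 nM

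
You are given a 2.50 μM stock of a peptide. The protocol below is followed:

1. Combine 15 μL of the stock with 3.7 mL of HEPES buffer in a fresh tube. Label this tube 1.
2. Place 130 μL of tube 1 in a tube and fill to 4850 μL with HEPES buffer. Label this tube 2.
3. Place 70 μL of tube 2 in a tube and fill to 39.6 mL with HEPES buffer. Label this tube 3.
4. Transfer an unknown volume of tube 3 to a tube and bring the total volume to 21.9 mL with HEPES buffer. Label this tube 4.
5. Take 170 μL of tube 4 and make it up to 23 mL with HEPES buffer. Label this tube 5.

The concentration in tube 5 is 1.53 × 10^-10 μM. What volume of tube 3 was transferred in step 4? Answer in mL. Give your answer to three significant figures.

Step 1: 15 μL + 3.7 mL = 3715 μL total → factor 3715/15 = 247.67
Step 2: 130 μL brought to 4850 μL → factor 4850/130 = 37.308
Step 3: 70 μL brought to 39.6 mL → factor 39600/70 = 565.71
Step 4: v brought to 21.9 mL → factor = 21.9 mL/v
Step 5: 170 μL brought to 23 mL → factor 23000/170 = 135.29
Product of known-step factors = 7.072 × 10^8
Overall factor = 2.50 μM / (1.53 × 10^-10 μM) = 1.634 × 10^10
Step-4 factor = 1.634 × 10^10 / 7.072 × 10^8 = 23.105
v = 21.9 mL / 23.105 = 0.948 mL

0.948 mL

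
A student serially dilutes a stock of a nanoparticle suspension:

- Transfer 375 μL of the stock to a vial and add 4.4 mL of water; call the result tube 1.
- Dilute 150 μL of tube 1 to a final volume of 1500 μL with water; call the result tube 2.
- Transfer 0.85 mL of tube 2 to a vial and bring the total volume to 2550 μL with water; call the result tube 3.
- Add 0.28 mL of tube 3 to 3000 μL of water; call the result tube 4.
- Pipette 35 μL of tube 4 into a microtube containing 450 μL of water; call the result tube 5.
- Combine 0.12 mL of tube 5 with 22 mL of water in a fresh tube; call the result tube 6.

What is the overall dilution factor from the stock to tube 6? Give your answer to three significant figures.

1.14 × 10^7

Step 1: 375 μL + 4.4 mL = 4775 μL total → factor 4775/375 = 12.733
Step 2: 150 μL brought to 1500 μL → factor 1500/150 = 10
Step 3: 0.85 mL brought to 2550 μL → factor 2.55/0.85 = 3
Step 4: 0.28 mL + 3000 μL = 3.28 mL total → factor 3.28/0.28 = 11.714
Step 5: 35 μL + 450 μL = 485 μL total → factor 485/35 = 13.857
Step 6: 0.12 mL + 22 mL = 22.12 mL total → factor 22.12/0.12 = 184.33
Overall dilution factor = 12.733 × 10 × 3 × 11.714 × 13.857 × 184.33 = 1.143 × 10^7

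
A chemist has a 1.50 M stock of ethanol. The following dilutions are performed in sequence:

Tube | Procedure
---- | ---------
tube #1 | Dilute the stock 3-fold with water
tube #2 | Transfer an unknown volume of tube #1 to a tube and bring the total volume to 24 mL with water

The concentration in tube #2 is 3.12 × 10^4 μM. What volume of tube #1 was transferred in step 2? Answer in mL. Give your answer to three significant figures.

1.50 mL

Step 1: 3-fold → factor 3
Step 2: v brought to 24 mL → factor = 24 mL/v
Product of known-step factors = 3
Overall factor = 1.50 M / (3.12 × 10^4 μM) = 48.077
Step-2 factor = 48.077 / 3 = 16.026
v = 24 mL / 16.026 = 1.50 mL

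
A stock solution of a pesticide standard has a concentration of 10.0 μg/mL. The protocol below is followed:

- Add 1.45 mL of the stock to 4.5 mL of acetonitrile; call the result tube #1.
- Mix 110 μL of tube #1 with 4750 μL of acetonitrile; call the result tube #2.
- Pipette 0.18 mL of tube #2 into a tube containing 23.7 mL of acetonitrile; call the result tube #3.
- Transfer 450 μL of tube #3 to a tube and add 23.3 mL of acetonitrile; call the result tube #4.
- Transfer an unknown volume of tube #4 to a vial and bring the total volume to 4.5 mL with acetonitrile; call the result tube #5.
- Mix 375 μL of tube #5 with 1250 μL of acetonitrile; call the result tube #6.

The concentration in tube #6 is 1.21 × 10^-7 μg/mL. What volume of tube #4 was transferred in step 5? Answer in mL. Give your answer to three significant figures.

0.300 mL

Step 1: 1.45 mL + 4.5 mL = 5.95 mL total → factor 5.95/1.45 = 4.1034
Step 2: 110 μL + 4750 μL = 4860 μL total → factor 4860/110 = 44.182
Step 3: 0.18 mL + 23.7 mL = 23.88 mL total → factor 23.88/0.18 = 132.67
Step 4: 450 μL + 23.3 mL = 23750 μL total → factor 23750/450 = 52.778
Step 5: v brought to 4.5 mL → factor = 4.5 mL/v
Step 6: 375 μL + 1250 μL = 1625 μL total → factor 1625/375 = 4.3333
Product of known-step factors = 5.5008 × 10^6
Overall factor = 10.0 μg/mL / (1.21 × 10^-7 μg/mL) = 8.2645 × 10^7
Step-5 factor = 8.2645 × 10^7 / 5.5008 × 10^6 = 15.024
v = 4.5 mL / 15.024 = 0.300 mL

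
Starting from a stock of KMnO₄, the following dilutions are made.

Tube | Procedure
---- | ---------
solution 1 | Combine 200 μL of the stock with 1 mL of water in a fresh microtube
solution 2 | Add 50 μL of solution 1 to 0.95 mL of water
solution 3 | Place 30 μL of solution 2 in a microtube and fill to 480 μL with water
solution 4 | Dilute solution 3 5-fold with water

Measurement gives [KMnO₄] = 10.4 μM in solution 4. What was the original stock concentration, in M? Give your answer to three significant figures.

Step 1: 200 μL + 1 mL = 1200 μL total → factor 1200/200 = 6
Step 2: 50 μL + 0.95 mL = 1000 μL total → factor 1000/50 = 20
Step 3: 30 μL brought to 480 μL → factor 480/30 = 16
Step 4: 5-fold → factor 5
Overall dilution factor = 6 × 20 × 16 × 5 = 9600
Stock = 10.4 μM × 9600 = 9.984 × 10^4 μM = 0.0998 M

0.0998 M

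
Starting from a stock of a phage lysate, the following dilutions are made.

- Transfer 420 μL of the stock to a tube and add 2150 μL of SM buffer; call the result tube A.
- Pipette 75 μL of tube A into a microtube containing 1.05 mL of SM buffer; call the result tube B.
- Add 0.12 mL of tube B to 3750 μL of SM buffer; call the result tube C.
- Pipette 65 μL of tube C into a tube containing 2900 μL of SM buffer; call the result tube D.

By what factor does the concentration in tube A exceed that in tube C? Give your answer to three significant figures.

484

Step 1: 420 μL + 2150 μL = 2570 μL total → factor 2570/420 = 6.119
Step 2: 75 μL + 1.05 mL = 1125 μL total → factor 1125/75 = 15
Step 3: 0.12 mL + 3750 μL = 3.87 mL total → factor 3.87/0.12 = 32.25
Dilution factor to tube A = 6.119; to tube C = 2960.1
[tube A]/[tube C] = (factor to tube C)/(factor to tube A) = 2960.1/6.119 = 484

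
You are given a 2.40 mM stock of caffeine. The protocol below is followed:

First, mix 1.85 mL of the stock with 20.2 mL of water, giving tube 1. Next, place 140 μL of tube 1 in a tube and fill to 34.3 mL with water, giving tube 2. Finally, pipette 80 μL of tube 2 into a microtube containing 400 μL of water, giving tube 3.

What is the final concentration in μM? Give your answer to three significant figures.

0.137 μM

Step 1: 1.85 mL + 20.2 mL = 22.05 mL total → factor 22.05/1.85 = 11.919
Step 2: 140 μL brought to 34.3 mL → factor 34300/140 = 245
Step 3: 80 μL + 400 μL = 480 μL total → factor 480/80 = 6
Overall dilution factor = 11.919 × 245 × 6 = 17521
Final = 2.40 mM / 17521 = 0.0001370 mM = 0.137 μM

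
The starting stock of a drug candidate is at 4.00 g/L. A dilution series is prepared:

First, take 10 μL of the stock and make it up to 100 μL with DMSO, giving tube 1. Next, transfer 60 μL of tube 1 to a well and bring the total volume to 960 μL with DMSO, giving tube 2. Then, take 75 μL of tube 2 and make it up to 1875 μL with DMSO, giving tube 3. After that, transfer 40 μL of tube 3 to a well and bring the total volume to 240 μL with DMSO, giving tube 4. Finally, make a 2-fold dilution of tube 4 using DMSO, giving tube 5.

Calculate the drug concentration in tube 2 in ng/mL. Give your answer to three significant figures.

Step 1: 10 μL brought to 100 μL → factor 100/10 = 10
Step 2: 60 μL brought to 960 μL → factor 960/60 = 16
Dilution factor through tube 2 = 10 × 16 = 160
[tube 2] = 4.00 g/L / 160 = 0.02500 g/L = 2.50 × 10^4 ng/mL

2.50 × 10^4 ng/mL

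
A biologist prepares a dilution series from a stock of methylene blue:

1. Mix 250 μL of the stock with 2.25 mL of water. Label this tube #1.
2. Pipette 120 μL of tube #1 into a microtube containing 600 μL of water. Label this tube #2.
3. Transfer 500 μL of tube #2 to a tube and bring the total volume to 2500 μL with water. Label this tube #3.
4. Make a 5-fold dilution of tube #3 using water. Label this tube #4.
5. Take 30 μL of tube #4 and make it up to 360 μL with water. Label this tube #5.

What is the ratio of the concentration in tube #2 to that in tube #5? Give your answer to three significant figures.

300

Step 1: 250 μL + 2.25 mL = 2500 μL total → factor 2500/250 = 10
Step 2: 120 μL + 600 μL = 720 μL total → factor 720/120 = 6
Step 3: 500 μL brought to 2500 μL → factor 2500/500 = 5
Step 4: 5-fold → factor 5
Step 5: 30 μL brought to 360 μL → factor 360/30 = 12
Dilution factor to tube #2 = 60; to tube #5 = 18000
[tube #2]/[tube #5] = (factor to tube #5)/(factor to tube #2) = 18000/60 = 300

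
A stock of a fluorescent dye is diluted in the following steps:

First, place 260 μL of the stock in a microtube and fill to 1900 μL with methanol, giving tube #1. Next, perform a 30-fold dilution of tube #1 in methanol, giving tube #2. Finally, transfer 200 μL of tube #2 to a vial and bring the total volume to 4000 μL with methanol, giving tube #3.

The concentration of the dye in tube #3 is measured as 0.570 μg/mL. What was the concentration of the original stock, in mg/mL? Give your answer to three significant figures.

2.50 mg/mL

Step 1: 260 μL brought to 1900 μL → factor 1900/260 = 7.3077
Step 2: 30-fold → factor 30
Step 3: 200 μL brought to 4000 μL → factor 4000/200 = 20
Overall dilution factor = 7.3077 × 30 × 20 = 4384.6
Stock = 0.570 μg/mL × 4384.6 = 2499 μg/mL = 2.50 mg/mL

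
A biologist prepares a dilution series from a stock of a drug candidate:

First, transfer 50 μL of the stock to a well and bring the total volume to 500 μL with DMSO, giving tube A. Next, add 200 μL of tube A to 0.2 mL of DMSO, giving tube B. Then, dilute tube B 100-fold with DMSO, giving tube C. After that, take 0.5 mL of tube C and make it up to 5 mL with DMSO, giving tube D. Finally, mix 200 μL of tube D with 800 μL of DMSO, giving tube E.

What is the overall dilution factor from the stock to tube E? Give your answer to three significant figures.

1.00 × 10^5

Step 1: 50 μL brought to 500 μL → factor 500/50 = 10
Step 2: 200 μL + 0.2 mL = 400 μL total → factor 400/200 = 2
Step 3: 100-fold → factor 100
Step 4: 0.5 mL brought to 5 mL → factor 5/0.5 = 10
Step 5: 200 μL + 800 μL = 1000 μL total → factor 1000/200 = 5
Overall dilution factor = 10 × 2 × 100 × 10 × 5 = 1 × 10^5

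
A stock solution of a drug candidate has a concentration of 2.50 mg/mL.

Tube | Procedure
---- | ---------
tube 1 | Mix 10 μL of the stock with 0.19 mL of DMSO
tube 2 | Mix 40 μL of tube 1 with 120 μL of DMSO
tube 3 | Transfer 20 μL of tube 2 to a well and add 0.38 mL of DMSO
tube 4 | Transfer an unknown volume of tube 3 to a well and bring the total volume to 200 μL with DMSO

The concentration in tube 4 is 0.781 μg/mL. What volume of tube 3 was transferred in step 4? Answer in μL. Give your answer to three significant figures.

100 μL

Step 1: 10 μL + 0.19 mL = 200 μL total → factor 200/10 = 20
Step 2: 40 μL + 120 μL = 160 μL total → factor 160/40 = 4
Step 3: 20 μL + 0.38 mL = 400 μL total → factor 400/20 = 20
Step 4: v brought to 200 μL → factor = 200 μL/v
Product of known-step factors = 1600
Overall factor = 2.50 mg/mL / (0.781 μg/mL) = 3201
Step-4 factor = 3201 / 1600 = 2.0006
v = 200 μL / 2.0006 = 100 μL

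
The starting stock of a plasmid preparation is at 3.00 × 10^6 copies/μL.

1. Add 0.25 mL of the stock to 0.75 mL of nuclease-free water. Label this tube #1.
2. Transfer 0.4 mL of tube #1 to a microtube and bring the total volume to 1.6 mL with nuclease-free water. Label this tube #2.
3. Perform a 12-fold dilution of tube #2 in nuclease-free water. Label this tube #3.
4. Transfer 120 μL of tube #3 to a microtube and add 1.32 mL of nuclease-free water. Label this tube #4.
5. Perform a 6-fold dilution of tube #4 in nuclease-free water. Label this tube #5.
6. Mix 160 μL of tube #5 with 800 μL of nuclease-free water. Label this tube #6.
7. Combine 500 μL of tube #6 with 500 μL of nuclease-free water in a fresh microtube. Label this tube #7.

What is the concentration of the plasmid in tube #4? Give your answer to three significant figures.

Step 1: 0.25 mL + 0.75 mL = 1 mL total → factor 1/0.25 = 4
Step 2: 0.4 mL brought to 1.6 mL → factor 1.6/0.4 = 4
Step 3: 12-fold → factor 12
Step 4: 120 μL + 1.32 mL = 1440 μL total → factor 1440/120 = 12
Dilution factor through tube #4 = 4 × 4 × 12 × 12 = 2304
[tube #4] = 3.00 × 10^6 copies/μL / 2304 = 1.30 × 10^3 copies/μL

1.30 × 10^3 copies/μL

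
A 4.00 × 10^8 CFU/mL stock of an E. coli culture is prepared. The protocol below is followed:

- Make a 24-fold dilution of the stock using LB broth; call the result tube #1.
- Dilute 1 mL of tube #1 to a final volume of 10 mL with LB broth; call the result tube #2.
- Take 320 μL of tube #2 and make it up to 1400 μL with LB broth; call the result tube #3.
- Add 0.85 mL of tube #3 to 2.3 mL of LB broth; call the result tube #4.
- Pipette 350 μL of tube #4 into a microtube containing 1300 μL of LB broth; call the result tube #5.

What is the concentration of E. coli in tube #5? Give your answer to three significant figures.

Step 1: 24-fold → factor 24
Step 2: 1 mL brought to 10 mL → factor 10/1 = 10
Step 3: 320 μL brought to 1400 μL → factor 1400/320 = 4.375
Step 4: 0.85 mL + 2.3 mL = 3.15 mL total → factor 3.15/0.85 = 3.7059
Step 5: 350 μL + 1300 μL = 1650 μL total → factor 1650/350 = 4.7143
Overall dilution factor = 24 × 10 × 4.375 × 3.7059 × 4.7143 = 18344
Final = 4.00 × 10^8 CFU/mL / 18344 = 2.18 × 10^4 CFU/mL

2.18 × 10^4 CFU/mL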